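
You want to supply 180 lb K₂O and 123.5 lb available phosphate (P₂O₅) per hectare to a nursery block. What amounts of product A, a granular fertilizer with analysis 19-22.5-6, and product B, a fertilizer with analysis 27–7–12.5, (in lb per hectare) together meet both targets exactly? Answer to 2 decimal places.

Per-hectare balance (a = product A, b = product B):
K₂O: 0.06·a + 0.125·b = 180
P₂O₅: 0.225·a + 0.07·b = 123.5
From row1: a = (180 − 0.125·b) / 0.06.
Into row2: 0.225·(180 − 0.125·b)/0.06 + 0.07·b = 123.5 → b = 1383.072, a = 118.5998.

118.60 lb product A, 1383.07 lb product B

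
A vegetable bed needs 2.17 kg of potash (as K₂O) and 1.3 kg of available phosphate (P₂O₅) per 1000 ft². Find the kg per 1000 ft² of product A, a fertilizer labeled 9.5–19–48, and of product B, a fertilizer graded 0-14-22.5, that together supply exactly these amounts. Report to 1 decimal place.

With a, b = kg per 1000 ft² of product A and product B:
K₂O: 0.48·a + 0.225·b = 2.17
P₂O₅: 0.19·a + 0.14·b = 1.3
Eliminate a: (row1) − 0.48/0.19·(row2) → -0.128684·b = -1.11421, so b = 8.65849.
Back-substitute: a = (2.17 − 0.225·8.65849) / 0.48 = 0.462168.

0.5 kg product A, 8.7 kg product B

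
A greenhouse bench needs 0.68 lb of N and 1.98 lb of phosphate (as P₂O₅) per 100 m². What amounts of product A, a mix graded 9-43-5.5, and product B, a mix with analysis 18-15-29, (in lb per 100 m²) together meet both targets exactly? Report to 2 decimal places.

3.98 lb product A, 1.79 lb product B

Let a = lb of product A, b = lb of product B (per 100 m²).
N: 0.09·a + 0.18·b = 0.68
P₂O₅: 0.43·a + 0.15·b = 1.98
From row1: a = (0.68 − 0.18·b) / 0.09.
Into row2: 0.43·(0.68 − 0.18·b)/0.09 + 0.15·b = 1.98 → b = 1.78717, a = 3.98122.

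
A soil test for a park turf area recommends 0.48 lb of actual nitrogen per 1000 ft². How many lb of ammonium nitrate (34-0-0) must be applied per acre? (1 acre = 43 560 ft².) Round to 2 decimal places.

Product per 1000 ft² = 0.48 / 34% = 1.41176 lb.
Convert to per acre: 1.41176 × 43.56 = 61.4965 lb.

61.50 lb of product per acre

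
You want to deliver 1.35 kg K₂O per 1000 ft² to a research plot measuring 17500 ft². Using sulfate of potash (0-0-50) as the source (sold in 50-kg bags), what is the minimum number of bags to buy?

1 bags

Product per 1000 ft² = 1.35 / 50% = 2.7 kg.
Total product = 2.7 × 17500 / 1000 = 47.25 kg.
Bags = ⌈47.25 / 50⌉ = 1.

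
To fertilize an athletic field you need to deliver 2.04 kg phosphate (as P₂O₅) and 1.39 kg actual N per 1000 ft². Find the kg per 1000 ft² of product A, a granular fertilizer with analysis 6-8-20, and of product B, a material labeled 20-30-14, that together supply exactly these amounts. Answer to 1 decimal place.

4.5 kg product A, 5.6 kg product B

With a, b = kg per 1000 ft² of product A and product B:
P₂O₅: 0.08·a + 0.3·b = 2.04
N: 0.06·a + 0.2·b = 1.39
Eliminate b: (row1) − 0.3/0.2·(row2) → -0.01·a = -0.045, so a = 4.5.
Then b = (1.39 − 0.06·4.5) / 0.2 = 5.6.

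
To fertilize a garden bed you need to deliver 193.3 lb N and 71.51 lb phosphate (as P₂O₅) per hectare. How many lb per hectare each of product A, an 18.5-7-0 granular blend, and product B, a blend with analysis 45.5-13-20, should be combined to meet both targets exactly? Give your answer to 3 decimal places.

949.750 lb product A, 38.673 lb product B

Per-hectare balance (a = product A, b = product B):
N: 0.185·a + 0.455·b = 193.3
P₂O₅: 0.07·a + 0.13·b = 71.51
Eliminate a: (row1) − 0.185/0.07·(row2) → 0.111429·b = 4.30929, so b = 38.6731.
Back-substitute: a = (193.3 − 0.455·38.6731) / 0.185 = 949.75.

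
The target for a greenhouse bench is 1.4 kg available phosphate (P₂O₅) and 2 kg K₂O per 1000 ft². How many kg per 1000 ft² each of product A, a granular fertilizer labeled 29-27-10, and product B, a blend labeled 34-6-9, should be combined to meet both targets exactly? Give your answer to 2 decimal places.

0.33 kg product A, 21.86 kg product B

With a, b = kg per 1000 ft² of product A and product B:
P₂O₅: 0.27·a + 0.06·b = 1.4
K₂O: 0.1·a + 0.09·b = 2
From row1: a = (1.4 − 0.06·b) / 0.27.
Into row2: 0.1·(1.4 − 0.06·b)/0.27 + 0.09·b = 2 → b = 21.8579, a = 0.327869.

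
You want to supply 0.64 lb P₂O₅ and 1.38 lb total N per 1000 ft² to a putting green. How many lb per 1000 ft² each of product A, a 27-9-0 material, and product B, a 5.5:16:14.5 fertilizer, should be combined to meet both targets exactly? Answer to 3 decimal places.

Per-1000 ft² balance (a = product A, b = product B):
P₂O₅: 0.09·a + 0.16·b = 0.64
N: 0.27·a + 0.055·b = 1.38
Eliminate b: (row1) − 0.16/0.055·(row2) → -0.695455·a = -3.37455, so a = 4.85229.
Then b = (1.38 − 0.27·4.85229) / 0.055 = 1.27059.

4.852 lb product A, 1.271 lb product B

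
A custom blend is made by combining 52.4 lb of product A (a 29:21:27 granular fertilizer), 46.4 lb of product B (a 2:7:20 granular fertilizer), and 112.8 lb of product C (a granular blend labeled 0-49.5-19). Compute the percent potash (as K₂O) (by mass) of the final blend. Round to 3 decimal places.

Total mass = 52.4 + 46.4 + 112.8 = 211.6 lb.
K₂O mass = 27%×52.4 + 20%×46.4 + 19%×112.8 = 44.86 lb.
% K₂O = 44.86 / 211.6 = 21.2004%.

21.200% K₂O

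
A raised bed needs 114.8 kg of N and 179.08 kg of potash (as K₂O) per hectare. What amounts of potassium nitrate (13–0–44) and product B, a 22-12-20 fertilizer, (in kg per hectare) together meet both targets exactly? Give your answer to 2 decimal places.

232.17 kg potassium nitrate, 384.63 kg product B

Per-hectare balance (a = potassium nitrate, b = product B):
N: 0.13·a + 0.22·b = 114.8
K₂O: 0.44·a + 0.2·b = 179.08
Solving simultaneously: a = 232.169, b = 384.627.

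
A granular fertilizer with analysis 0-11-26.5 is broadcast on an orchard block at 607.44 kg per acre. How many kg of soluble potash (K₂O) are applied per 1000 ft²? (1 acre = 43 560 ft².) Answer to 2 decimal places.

3.70 kg K₂O per thousand sq ft

K₂O per acre = 607.44 × 26.5% = 160.972 kg.
Convert to per 1000 ft²: 160.972 × 0.0229568 = 3.6954 kg.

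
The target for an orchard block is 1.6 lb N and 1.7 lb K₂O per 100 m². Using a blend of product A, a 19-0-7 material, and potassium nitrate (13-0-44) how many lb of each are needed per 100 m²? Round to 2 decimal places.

With a, b = lb per 100 m² of product A and potassium nitrate:
N: 0.19·a + 0.13·b = 1.6
K₂O: 0.07·a + 0.44·b = 1.7
Eliminate b: (row1) − 0.13/0.44·(row2) → 0.169318·a = 1.09773, so a = 6.48322.
Then b = (1.7 − 0.07·6.48322) / 0.44 = 2.83221.

6.48 lb product A, 2.83 lb potassium nitrate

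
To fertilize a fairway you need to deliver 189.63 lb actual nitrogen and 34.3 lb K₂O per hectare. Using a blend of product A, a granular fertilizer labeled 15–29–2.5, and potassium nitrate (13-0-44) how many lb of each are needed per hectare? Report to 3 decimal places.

1258.617 lb product A, 6.442 lb potassium nitrate

Per-hectare balance (a = product A, b = potassium nitrate):
N: 0.15·a + 0.13·b = 189.63
K₂O: 0.025·a + 0.44·b = 34.3
Solving simultaneously: a = 1258.6167, b = 6.44223.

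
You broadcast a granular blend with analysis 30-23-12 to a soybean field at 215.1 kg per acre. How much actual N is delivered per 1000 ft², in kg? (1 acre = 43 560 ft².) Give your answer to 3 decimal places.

nitrogen per acre = 215.1 × 30% = 64.53 kg.
Convert to per 1000 ft²: 64.53 × 0.0229568 = 1.4814 kg.

1.481 kg N per thousand sq ft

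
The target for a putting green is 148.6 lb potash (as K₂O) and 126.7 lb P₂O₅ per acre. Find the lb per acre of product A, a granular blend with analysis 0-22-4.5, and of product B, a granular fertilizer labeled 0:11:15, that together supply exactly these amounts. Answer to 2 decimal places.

Per-acre balance (a = product A, b = product B):
K₂O: 0.045·a + 0.15·b = 148.6
P₂O₅: 0.22·a + 0.11·b = 126.7
Solving simultaneously: a = 94.795, b = 962.228.

94.80 lb product A, 962.23 lb product B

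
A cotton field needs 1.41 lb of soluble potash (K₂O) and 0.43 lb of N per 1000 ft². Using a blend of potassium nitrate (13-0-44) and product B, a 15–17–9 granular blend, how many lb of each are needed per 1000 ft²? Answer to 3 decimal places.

Per-1000 ft² balance (a = potassium nitrate, b = product B):
K₂O: 0.44·a + 0.09·b = 1.41
N: 0.13·a + 0.15·b = 0.43
Eliminate a: (row1) − 0.44/0.13·(row2) → -0.417692·b = -0.0453846, so b = 0.108656.
Back-substitute: a = (1.41 − 0.09·0.108656) / 0.44 = 3.18232.

3.182 lb potassium nitrate, 0.109 lb product B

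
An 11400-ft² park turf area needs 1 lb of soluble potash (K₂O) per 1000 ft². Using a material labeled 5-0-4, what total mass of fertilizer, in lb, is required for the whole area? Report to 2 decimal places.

Product per 1000 ft² = 1 / 4% = 25 lb.
Total product = 25 × 11400 / 1000 = 285 lb.

285.00 lb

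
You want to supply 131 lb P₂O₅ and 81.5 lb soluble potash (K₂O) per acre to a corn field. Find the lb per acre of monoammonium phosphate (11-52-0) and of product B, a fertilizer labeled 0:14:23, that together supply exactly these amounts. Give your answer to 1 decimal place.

With a, b = lb per acre of monoammonium phosphate and product B:
P₂O₅: 0.52·a + 0.14·b = 131
K₂O: 0·a + 0.23·b = 81.5
Solving simultaneously: a = 156.522, b = 354.348.

156.5 lb monoammonium phosphate, 354.3 lb product B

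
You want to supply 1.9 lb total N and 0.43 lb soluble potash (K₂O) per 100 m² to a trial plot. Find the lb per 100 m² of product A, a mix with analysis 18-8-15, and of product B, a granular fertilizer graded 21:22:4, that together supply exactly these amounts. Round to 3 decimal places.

Let a = lb of product A, b = lb of product B (per 100 m²).
N: 0.18·a + 0.21·b = 1.9
K₂O: 0.15·a + 0.04·b = 0.43
Solving simultaneously: a = 0.588477, b = 8.54321.

0.588 lb product A, 8.543 lb product B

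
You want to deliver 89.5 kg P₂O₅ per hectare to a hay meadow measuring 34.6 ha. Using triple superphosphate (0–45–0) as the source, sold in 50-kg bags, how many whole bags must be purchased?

Product per hectare = 89.5 / 45% = 198.889 kg.
Total product = 198.889 × 34.6 = 6881.56 kg.
Bags = ⌈6881.56 / 50⌉ = 138.

138 bags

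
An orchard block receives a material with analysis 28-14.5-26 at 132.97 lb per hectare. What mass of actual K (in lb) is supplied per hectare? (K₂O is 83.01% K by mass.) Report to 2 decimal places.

K₂O per hectare = 132.97 × 26% = 34.5722 lb.
Elemental K = 34.5722 × 0.8301 = 28.6984 lb per hectare.

28.70 lb K per hectare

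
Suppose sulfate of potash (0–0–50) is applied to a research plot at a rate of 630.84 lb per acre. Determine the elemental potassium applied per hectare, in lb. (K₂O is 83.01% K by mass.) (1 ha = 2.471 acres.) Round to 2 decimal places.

646.98 lb K per hectare

K₂O per acre = 630.84 × 50% = 315.42 lb.
Elemental K = 315.42 × 0.8301 = 261.83 lb per acre.
Convert to per hectare: 261.83 × 2.471 = 646.982 lb.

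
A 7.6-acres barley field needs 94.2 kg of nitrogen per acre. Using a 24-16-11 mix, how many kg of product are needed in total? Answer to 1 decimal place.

2983.0 kg

Product per acre = 94.2 / 24% = 392.5 kg.
Total product = 392.5 × 7.6 = 2983 kg.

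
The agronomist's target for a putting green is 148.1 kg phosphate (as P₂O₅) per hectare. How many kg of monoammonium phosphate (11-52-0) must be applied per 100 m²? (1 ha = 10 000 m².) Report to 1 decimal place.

2.8 kg of product per hundred sq m

Product per hectare = 148.1 / 52% = 284.808 kg.
Convert to per 100 m²: 284.808 × 0.01 = 2.84808 kg.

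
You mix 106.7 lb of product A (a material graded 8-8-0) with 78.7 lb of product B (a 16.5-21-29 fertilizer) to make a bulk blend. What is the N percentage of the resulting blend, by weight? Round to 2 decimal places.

Total mass = 106.7 + 78.7 = 185.4 lb.
N mass = 8%×106.7 + 16.5%×78.7 = 21.5215 lb.
% N = 21.5215 / 185.4 = 11.6081%.

11.61% N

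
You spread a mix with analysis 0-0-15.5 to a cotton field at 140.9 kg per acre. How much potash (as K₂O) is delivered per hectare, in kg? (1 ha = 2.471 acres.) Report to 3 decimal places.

53.965 kg K₂O per hectare

K₂O per acre = 140.9 × 15.5% = 21.8395 kg.
Convert to per hectare: 21.8395 × 2.471 = 53.9654 kg.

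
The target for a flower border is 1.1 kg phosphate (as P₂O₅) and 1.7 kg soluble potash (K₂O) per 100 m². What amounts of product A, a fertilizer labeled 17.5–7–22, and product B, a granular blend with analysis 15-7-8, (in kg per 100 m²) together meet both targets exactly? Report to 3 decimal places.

3.163 kg product A, 12.551 kg product B

Let a = kg of product A, b = kg of product B (per 100 m²).
P₂O₅: 0.07·a + 0.07·b = 1.1
K₂O: 0.22·a + 0.08·b = 1.7
Eliminate b: (row1) − 0.07/0.08·(row2) → -0.1225·a = -0.3875, so a = 3.16327.
Then b = (1.7 − 0.22·3.16327) / 0.08 = 12.55102.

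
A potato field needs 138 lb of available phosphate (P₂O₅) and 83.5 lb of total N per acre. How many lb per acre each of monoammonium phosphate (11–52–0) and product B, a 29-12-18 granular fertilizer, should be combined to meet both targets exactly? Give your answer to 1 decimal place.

Per-acre balance (a = monoammonium phosphate, b = product B):
P₂O₅: 0.52·a + 0.12·b = 138
N: 0.11·a + 0.29·b = 83.5
Solving simultaneously: a = 218.023, b = 205.233.

218.0 lb monoammonium phosphate, 205.2 lb product B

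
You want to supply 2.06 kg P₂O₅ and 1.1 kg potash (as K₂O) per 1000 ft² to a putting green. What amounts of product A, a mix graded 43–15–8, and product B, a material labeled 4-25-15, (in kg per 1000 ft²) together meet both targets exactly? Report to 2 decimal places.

13.60 kg product A, 0.08 kg product B

Let a = kg of product A, b = kg of product B (per 1000 ft²).
P₂O₅: 0.15·a + 0.25·b = 2.06
K₂O: 0.08·a + 0.15·b = 1.1
From row1: a = (2.06 − 0.25·b) / 0.15.
Into row2: 0.08·(2.06 − 0.25·b)/0.15 + 0.15·b = 1.1 → b = 0.08, a = 13.6.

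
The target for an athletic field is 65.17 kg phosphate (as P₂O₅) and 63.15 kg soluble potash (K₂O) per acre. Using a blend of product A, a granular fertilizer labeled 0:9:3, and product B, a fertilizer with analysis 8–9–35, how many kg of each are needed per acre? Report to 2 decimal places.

Let a = kg of product A, b = kg of product B (per acre).
P₂O₅: 0.09·a + 0.09·b = 65.17
K₂O: 0.03·a + 0.35·b = 63.15
From row1: a = (65.17 − 0.09·b) / 0.09.
Into row2: 0.03·(65.17 − 0.09·b)/0.09 + 0.35·b = 63.15 → b = 129.458, a = 594.653.

594.65 kg product A, 129.46 kg product B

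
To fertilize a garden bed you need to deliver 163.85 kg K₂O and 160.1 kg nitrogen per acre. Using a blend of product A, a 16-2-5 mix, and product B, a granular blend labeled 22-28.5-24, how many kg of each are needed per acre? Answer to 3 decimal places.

Let a = kg of product A, b = kg of product B (per acre).
K₂O: 0.05·a + 0.24·b = 163.85
N: 0.16·a + 0.22·b = 160.1
Solving simultaneously: a = 86.7518, b = 664.63504.

86.752 kg product A, 664.635 kg product B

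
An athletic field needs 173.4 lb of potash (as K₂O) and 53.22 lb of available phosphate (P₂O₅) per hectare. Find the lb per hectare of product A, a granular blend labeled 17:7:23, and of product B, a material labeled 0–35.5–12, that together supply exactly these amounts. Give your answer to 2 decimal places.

With a, b = lb per hectare of product A and product B:
K₂O: 0.23·a + 0.12·b = 173.4
P₂O₅: 0.07·a + 0.355·b = 53.22
Solving simultaneously: a = 753.182, b = 1.40068.

753.18 lb product A, 1.40 lb product B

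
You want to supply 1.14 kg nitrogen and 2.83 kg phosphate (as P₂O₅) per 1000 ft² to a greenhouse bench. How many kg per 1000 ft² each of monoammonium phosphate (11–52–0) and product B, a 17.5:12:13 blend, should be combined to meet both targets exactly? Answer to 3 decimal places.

4.607 kg monoammonium phosphate, 3.618 kg product B

With a, b = kg per 1000 ft² of monoammonium phosphate and product B:
N: 0.11·a + 0.175·b = 1.14
P₂O₅: 0.52·a + 0.12·b = 2.83
Eliminate a: (row1) − 0.11/0.52·(row2) → 0.149615·b = 0.541346, so b = 3.61825.
Back-substitute: a = (1.14 − 0.175·3.61825) / 0.11 = 4.60733.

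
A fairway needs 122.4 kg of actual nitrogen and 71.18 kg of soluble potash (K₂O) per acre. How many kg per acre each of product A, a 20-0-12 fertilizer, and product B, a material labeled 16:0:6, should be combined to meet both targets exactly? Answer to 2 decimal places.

Per-acre balance (a = product A, b = product B):
N: 0.2·a + 0.16·b = 122.4
K₂O: 0.12·a + 0.06·b = 71.18
Solving simultaneously: a = 561.778, b = 62.7778.

561.78 kg product A, 62.78 kg product B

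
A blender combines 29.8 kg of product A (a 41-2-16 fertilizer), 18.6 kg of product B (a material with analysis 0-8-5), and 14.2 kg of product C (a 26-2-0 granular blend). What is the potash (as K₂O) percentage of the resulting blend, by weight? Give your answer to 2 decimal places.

Total mass = 29.8 + 18.6 + 14.2 = 62.6 kg.
K₂O mass = 16%×29.8 + 5%×18.6 + 0%×14.2 = 5.698 kg.
% K₂O = 5.698 / 62.6 = 9.10224%.

9.10% K₂O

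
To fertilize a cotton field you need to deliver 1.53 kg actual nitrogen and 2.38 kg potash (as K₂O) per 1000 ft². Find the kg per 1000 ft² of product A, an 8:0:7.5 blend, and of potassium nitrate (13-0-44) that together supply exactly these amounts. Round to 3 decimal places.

14.295 kg product A, 2.972 kg potassium nitrate

With a, b = kg per 1000 ft² of product A and potassium nitrate:
N: 0.08·a + 0.13·b = 1.53
K₂O: 0.075·a + 0.44·b = 2.38
From row1: a = (1.53 − 0.13·b) / 0.08.
Into row2: 0.075·(1.53 − 0.13·b)/0.08 + 0.44·b = 2.38 → b = 2.972495, a = 14.2947.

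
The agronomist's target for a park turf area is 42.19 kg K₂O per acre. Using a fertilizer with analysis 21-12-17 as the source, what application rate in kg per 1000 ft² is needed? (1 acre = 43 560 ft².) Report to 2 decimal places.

Product per acre = 42.19 / 17% = 248.176 kg.
Convert to per 1000 ft²: 248.176 × 0.0229568 = 5.69735 kg.

5.70 kg of product per thousand sq ft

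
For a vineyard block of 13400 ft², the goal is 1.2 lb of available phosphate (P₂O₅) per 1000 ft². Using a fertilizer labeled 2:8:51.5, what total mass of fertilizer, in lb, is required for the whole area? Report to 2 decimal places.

201.00 lb

Product per 1000 ft² = 1.2 / 8% = 15 lb.
Total product = 15 × 13400 / 1000 = 201 lb.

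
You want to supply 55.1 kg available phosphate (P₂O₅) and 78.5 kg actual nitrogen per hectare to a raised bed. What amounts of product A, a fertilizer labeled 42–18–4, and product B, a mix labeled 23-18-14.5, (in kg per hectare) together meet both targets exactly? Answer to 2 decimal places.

Let a = kg of product A, b = kg of product B (per hectare).
P₂O₅: 0.18·a + 0.18·b = 55.1
N: 0.42·a + 0.23·b = 78.5
Solving simultaneously: a = 42.6023, b = 263.509.

42.60 kg product A, 263.51 kg product B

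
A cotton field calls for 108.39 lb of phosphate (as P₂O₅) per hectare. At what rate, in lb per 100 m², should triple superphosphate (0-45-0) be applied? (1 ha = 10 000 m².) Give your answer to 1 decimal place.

2.4 lb of product per hundred sq m

Product per hectare = 108.39 / 45% = 240.867 lb.
Convert to per 100 m²: 240.867 × 0.01 = 2.40867 lb.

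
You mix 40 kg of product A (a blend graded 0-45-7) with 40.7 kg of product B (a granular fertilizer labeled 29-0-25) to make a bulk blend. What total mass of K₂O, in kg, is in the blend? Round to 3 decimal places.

12.975 kg K₂O

K₂O mass = 7%×40 + 25%×40.7 = 12.975 kg.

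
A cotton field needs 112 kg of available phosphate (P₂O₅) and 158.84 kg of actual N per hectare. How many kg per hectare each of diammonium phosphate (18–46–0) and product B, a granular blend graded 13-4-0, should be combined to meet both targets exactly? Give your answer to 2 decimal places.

156.02 kg diammonium phosphate, 1005.83 kg product B

Per-hectare balance (a = diammonium phosphate, b = product B):
P₂O₅: 0.46·a + 0.04·b = 112
N: 0.18·a + 0.13·b = 158.84
From row1: a = (112 − 0.04·b) / 0.46.
Into row2: 0.18·(112 − 0.04·b)/0.46 + 0.13·b = 158.84 → b = 1005.825, a = 156.015.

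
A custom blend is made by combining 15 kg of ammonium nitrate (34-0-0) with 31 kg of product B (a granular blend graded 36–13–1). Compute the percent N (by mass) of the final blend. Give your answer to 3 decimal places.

Total mass = 15 + 31 = 46 kg.
N mass = 34%×15 + 36%×31 = 16.26 kg.
% N = 16.26 / 46 = 35.3478%.

35.348% N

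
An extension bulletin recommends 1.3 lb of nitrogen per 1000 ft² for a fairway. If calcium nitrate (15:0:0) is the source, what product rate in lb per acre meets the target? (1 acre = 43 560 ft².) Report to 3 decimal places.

377.520 lb of product per acre

Product per 1000 ft² = 1.3 / 15% = 8.66667 lb.
Convert to per acre: 8.66667 × 43.56 = 377.52 lb.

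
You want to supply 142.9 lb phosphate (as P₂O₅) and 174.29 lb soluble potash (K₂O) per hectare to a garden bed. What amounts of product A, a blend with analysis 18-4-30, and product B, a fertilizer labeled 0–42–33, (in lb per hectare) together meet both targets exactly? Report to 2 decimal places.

Let a = lb of product A, b = lb of product B (per hectare).
P₂O₅: 0.04·a + 0.42·b = 142.9
K₂O: 0.3·a + 0.33·b = 174.29
From row1: a = (142.9 − 0.42·b) / 0.04.
Into row2: 0.3·(142.9 − 0.42·b)/0.04 + 0.33·b = 174.29 → b = 318.248, a = 230.894.

230.89 lb product A, 318.25 lb product B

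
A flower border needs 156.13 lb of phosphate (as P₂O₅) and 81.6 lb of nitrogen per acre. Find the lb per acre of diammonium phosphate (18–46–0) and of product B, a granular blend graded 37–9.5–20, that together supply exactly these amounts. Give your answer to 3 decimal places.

326.689 lb diammonium phosphate, 61.611 lb product B

Per-acre balance (a = diammonium phosphate, b = product B):
P₂O₅: 0.46·a + 0.095·b = 156.13
N: 0.18·a + 0.37·b = 81.6
From row1: a = (156.13 − 0.095·b) / 0.46.
Into row2: 0.18·(156.13 − 0.095·b)/0.46 + 0.37·b = 81.6 → b = 61.6107, a = 326.6891.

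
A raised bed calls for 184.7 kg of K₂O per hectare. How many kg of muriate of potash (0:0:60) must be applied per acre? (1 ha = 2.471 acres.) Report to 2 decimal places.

124.58 kg of product per acre

Product per hectare = 184.7 / 60% = 307.833 kg.
Convert to per acre: 307.833 × 0.404694 = 124.578 kg.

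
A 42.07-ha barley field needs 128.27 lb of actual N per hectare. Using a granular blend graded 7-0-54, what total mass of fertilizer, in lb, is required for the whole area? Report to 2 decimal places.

77090.27 lb

Product per hectare = 128.27 / 7% = 1832.43 lb.
Total product = 1832.43 × 42.07 = 77090.27 lb.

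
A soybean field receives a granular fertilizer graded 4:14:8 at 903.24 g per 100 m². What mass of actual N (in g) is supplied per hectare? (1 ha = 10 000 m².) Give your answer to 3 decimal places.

3612.960 g N per hectare

nitrogen per 100 m² = 903.24 × 4% = 36.1296 g.
Convert to per hectare: 36.1296 × 100 = 3612.96 g.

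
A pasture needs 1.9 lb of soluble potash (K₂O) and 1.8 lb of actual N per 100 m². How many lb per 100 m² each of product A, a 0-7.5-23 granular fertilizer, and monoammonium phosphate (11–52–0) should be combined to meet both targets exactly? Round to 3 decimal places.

Per-100 m² balance (a = product A, b = monoammonium phosphate):
K₂O: 0.23·a + 0·b = 1.9
N: 0·a + 0.11·b = 1.8
Solving simultaneously: a = 8.26087, b = 16.3636.

8.261 lb product A, 16.364 lb monoammonium phosphate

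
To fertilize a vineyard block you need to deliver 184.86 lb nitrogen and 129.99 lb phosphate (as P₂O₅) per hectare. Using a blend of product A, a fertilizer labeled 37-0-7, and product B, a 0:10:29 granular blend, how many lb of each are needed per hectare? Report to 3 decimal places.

Let a = lb of product A, b = lb of product B (per hectare).
N: 0.37·a + 0·b = 184.86
P₂O₅: 0·a + 0.1·b = 129.99
Solving simultaneously: a = 499.6216, b = 1299.9.

499.622 lb product A, 1299.900 lb product B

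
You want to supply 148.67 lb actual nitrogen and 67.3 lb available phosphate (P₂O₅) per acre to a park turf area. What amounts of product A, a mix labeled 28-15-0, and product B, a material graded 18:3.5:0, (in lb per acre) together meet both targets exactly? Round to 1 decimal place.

401.8 lb product A, 201.0 lb product B

With a, b = lb per acre of product A and product B:
N: 0.28·a + 0.18·b = 148.67
P₂O₅: 0.15·a + 0.035·b = 67.3
Solving simultaneously: a = 401.776, b = 200.959.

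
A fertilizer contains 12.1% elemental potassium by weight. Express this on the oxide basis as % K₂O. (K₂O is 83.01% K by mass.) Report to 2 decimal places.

%K₂O = 12.1 / 0.8301 = 14.5766%.

14.58% K₂O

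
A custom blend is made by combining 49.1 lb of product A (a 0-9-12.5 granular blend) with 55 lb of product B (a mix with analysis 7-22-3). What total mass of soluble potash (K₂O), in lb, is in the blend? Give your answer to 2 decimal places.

K₂O mass = 12.5%×49.1 + 3%×55 = 7.7875 lb.

7.79 lb K₂O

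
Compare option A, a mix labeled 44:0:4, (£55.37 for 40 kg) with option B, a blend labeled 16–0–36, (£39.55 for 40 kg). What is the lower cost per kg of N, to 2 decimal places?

£3.15 per kg N (option A)

option A: N per bag = 40 × 44% = 17.6 kg; cost = 55.37 / 17.6 = £3.1460/kg N.
option B: N per bag = 40 × 16% = 6.4 kg; cost = 39.55 / 6.4 = £6.1797/kg N.
option A is cheaper.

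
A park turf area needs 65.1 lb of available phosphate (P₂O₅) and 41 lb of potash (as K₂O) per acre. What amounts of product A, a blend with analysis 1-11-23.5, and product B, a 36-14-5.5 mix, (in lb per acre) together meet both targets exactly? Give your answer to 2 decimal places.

With a, b = lb per acre of product A and product B:
P₂O₅: 0.11·a + 0.14·b = 65.1
K₂O: 0.235·a + 0.055·b = 41
Eliminate a: (row1) − 0.11/0.235·(row2) → 0.114255·b = 45.9085, so b = 401.806.
Back-substitute: a = (65.1 − 0.14·401.806) / 0.11 = 80.4283.

80.43 lb product A, 401.81 lb product B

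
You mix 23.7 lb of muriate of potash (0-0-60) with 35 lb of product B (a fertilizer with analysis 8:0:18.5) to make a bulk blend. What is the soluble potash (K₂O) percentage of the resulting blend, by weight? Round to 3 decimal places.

35.256% K₂O

Total mass = 23.7 + 35 = 58.7 lb.
K₂O mass = 60%×23.7 + 18.5%×35 = 20.695 lb.
% K₂O = 20.695 / 58.7 = 35.2555%.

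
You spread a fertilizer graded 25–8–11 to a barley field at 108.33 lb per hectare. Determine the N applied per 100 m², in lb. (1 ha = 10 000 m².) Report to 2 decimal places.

0.27 lb N per hundred sq m

nitrogen per hectare = 108.33 × 25% = 27.0825 lb.
Convert to per 100 m²: 27.0825 × 0.01 = 0.270825 lb.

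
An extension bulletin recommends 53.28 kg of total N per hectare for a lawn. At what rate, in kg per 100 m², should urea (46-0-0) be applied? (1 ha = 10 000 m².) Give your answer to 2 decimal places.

1.16 kg of product per hundred sq m

Product per hectare = 53.28 / 46% = 115.826 kg.
Convert to per 100 m²: 115.826 × 0.01 = 1.15826 kg.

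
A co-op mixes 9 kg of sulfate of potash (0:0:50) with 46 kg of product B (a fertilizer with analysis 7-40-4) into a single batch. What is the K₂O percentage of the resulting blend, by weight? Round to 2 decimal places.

11.53% K₂O

Total mass = 9 + 46 = 55 kg.
K₂O mass = 50%×9 + 4%×46 = 6.34 kg.
% K₂O = 6.34 / 55 = 11.5273%.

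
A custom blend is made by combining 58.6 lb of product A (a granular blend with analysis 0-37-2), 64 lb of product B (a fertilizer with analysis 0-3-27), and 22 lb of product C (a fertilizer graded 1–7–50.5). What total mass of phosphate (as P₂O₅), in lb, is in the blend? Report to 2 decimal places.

P₂O₅ mass = 37%×58.6 + 3%×64 + 7%×22 = 25.142 lb.

25.14 lb P₂O₅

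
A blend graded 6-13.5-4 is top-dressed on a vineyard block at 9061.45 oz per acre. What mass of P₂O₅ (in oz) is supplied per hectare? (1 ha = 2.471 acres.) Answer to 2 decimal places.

3022.76 oz P₂O₅ per hectare

P₂O₅ per acre = 9061.45 × 13.5% = 1223.3 oz.
Convert to per hectare: 1223.3 × 2.471 = 3022.764 oz.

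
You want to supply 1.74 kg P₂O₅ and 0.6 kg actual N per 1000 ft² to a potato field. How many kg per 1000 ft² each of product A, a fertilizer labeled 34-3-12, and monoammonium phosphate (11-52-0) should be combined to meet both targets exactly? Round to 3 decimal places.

0.695 kg product A, 3.306 kg monoammonium phosphate

With a, b = kg per 1000 ft² of product A and monoammonium phosphate:
P₂O₅: 0.03·a + 0.52·b = 1.74
N: 0.34·a + 0.11·b = 0.6
Eliminate a: (row1) − 0.03/0.34·(row2) → 0.510294·b = 1.68706, so b = 3.30605.
Back-substitute: a = (1.74 − 0.52·3.30605) / 0.03 = 0.695101.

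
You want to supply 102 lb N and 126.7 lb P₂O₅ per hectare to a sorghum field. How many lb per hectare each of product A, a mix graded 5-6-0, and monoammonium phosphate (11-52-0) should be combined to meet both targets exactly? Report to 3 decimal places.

Per-hectare balance (a = product A, b = monoammonium phosphate):
N: 0.05·a + 0.11·b = 102
P₂O₅: 0.06·a + 0.52·b = 126.7
Eliminate b: (row1) − 0.11/0.52·(row2) → 0.0373077·a = 75.1981, so a = 2015.6186.
Then b = (126.7 − 0.06·2015.6186) / 0.52 = 11.08247.

2015.619 lb product A, 11.082 lb monoammonium phosphate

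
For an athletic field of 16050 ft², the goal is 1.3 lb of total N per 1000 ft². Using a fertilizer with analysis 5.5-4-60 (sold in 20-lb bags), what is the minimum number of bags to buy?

Product per 1000 ft² = 1.3 / 5.5% = 23.6364 lb.
Total product = 23.6364 × 16050 / 1000 = 379.364 lb.
Bags = ⌈379.364 / 20⌉ = 19.

19 bags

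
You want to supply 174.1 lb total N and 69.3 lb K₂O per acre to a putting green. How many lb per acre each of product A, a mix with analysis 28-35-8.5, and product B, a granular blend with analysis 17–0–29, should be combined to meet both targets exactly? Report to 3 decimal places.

579.895 lb product A, 68.996 lb product B

Let a = lb of product A, b = lb of product B (per acre).
N: 0.28·a + 0.17·b = 174.1
K₂O: 0.085·a + 0.29·b = 69.3
From row1: a = (174.1 − 0.17·b) / 0.28.
Into row2: 0.085·(174.1 − 0.17·b)/0.28 + 0.29·b = 69.3 → b = 68.9963, a = 579.8951.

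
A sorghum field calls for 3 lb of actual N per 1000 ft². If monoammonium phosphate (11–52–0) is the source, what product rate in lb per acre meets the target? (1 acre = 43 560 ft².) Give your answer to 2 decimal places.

Product per 1000 ft² = 3 / 11% = 27.2727 lb.
Convert to per acre: 27.2727 × 43.56 = 1188 lb.

1188.00 lb of product per acre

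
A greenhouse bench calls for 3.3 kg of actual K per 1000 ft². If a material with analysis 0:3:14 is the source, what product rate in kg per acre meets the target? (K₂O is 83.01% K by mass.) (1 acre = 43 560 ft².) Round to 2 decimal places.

As K₂O: 3.3 / 0.8301 = 3.97542 kg per 1000 ft².
Product per 1000 ft² = 3.97542 / 14% = 28.3959 kg.
Convert to per acre: 28.3959 × 43.56 = 1236.92498 kg.

1236.92 kg of product per acre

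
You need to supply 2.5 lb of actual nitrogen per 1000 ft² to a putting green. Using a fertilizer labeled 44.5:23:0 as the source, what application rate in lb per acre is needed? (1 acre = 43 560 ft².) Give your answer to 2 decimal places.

Product per 1000 ft² = 2.5 / 44.5% = 5.61798 lb.
Convert to per acre: 5.61798 × 43.56 = 244.719 lb.

244.72 lb of product per acre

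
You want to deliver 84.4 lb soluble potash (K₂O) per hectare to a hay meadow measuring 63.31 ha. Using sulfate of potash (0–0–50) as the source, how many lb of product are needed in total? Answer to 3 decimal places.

Product per hectare = 84.4 / 50% = 168.8 lb.
Total product = 168.8 × 63.31 = 10686.728 lb.

10686.728 lb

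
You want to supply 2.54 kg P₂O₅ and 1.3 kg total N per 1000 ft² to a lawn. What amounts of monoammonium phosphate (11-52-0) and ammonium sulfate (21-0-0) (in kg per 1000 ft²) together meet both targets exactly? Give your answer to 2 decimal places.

4.88 kg monoammonium phosphate, 3.63 kg ammonium sulfate

Per-1000 ft² balance (a = monoammonium phosphate, b = ammonium sulfate):
P₂O₅: 0.52·a + 0·b = 2.54
N: 0.11·a + 0.21·b = 1.3
From row1: a = (2.54 − 0·b) / 0.52.
Into row2: 0.11·(2.54 − 0·b)/0.52 + 0.21·b = 1.3 → b = 3.63187, a = 4.88462.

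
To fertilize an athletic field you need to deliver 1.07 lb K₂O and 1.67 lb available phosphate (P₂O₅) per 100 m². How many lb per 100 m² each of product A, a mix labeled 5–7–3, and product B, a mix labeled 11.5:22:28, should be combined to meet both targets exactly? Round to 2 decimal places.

17.86 lb product A, 1.91 lb product B

With a, b = lb per 100 m² of product A and product B:
K₂O: 0.03·a + 0.28·b = 1.07
P₂O₅: 0.07·a + 0.22·b = 1.67
Eliminate b: (row1) − 0.28/0.22·(row2) → -0.0590909·a = -1.05545, so a = 17.8615.
Then b = (1.67 − 0.07·17.8615) / 0.22 = 1.90769.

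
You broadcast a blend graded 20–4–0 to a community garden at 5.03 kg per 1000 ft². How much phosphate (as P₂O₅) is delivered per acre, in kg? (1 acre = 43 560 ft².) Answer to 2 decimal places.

8.76 kg P₂O₅ per acre

P₂O₅ per 1000 ft² = 5.03 × 4% = 0.2012 kg.
Convert to per acre: 0.2012 × 43.56 = 8.76427 kg.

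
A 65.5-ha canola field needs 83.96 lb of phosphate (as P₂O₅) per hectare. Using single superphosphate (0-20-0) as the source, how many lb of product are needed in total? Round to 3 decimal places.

Product per hectare = 83.96 / 20% = 419.8 lb.
Total product = 419.8 × 65.5 = 27496.9 lb.

27496.900 lb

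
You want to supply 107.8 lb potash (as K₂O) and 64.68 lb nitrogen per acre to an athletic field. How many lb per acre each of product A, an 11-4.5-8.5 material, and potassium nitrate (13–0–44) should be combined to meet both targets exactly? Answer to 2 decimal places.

Per-acre balance (a = product A, b = potassium nitrate):
K₂O: 0.085·a + 0.44·b = 107.8
N: 0.11·a + 0.13·b = 64.68
Eliminate a: (row1) − 0.085/0.11·(row2) → 0.339545·b = 57.82, so b = 170.286.
Back-substitute: a = (107.8 − 0.44·170.286) / 0.085 = 386.752.

386.75 lb product A, 170.29 lb potassium nitrate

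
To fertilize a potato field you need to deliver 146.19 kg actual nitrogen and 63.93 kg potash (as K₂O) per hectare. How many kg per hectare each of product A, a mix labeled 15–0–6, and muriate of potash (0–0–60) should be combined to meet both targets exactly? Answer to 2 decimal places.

974.60 kg product A, 9.09 kg muriate of potash

Let a = kg of product A, b = kg of muriate of potash (per hectare).
N: 0.15·a + 0·b = 146.19
K₂O: 0.06·a + 0.6·b = 63.93
Solving simultaneously: a = 974.6, b = 9.09.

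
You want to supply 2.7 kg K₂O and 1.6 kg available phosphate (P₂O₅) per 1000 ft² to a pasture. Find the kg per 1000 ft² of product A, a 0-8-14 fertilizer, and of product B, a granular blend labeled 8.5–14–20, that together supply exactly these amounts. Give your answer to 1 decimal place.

16.1 kg product A, 2.2 kg product B

Per-1000 ft² balance (a = product A, b = product B):
K₂O: 0.14·a + 0.2·b = 2.7
P₂O₅: 0.08·a + 0.14·b = 1.6
Eliminate a: (row1) − 0.14/0.08·(row2) → -0.045·b = -0.1, so b = 2.22222.
Back-substitute: a = (2.7 − 0.2·2.22222) / 0.14 = 16.1111.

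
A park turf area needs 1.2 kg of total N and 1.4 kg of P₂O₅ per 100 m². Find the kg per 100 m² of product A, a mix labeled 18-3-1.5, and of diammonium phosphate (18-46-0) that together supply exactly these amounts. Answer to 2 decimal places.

3.88 kg product A, 2.79 kg diammonium phosphate

With a, b = kg per 100 m² of product A and diammonium phosphate:
N: 0.18·a + 0.18·b = 1.2
P₂O₅: 0.03·a + 0.46·b = 1.4
Eliminate a: (row1) − 0.18/0.03·(row2) → -2.58·b = -7.2, so b = 2.7907.
Back-substitute: a = (1.2 − 0.18·2.7907) / 0.18 = 3.87597.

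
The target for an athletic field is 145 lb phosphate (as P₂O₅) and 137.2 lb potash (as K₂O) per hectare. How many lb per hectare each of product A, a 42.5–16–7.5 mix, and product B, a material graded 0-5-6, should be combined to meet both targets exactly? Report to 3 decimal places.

With a, b = lb per hectare of product A and product B:
P₂O₅: 0.16·a + 0.05·b = 145
K₂O: 0.075·a + 0.06·b = 137.2
Eliminate b: (row1) − 0.05/0.06·(row2) → 0.0975·a = 30.6667, so a = 314.5299.
Then b = (137.2 − 0.075·314.5299) / 0.06 = 1893.5043.

314.530 lb product A, 1893.504 lb product B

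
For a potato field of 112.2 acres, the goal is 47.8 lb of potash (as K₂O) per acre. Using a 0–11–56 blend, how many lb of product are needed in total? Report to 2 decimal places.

Product per acre = 47.8 / 56% = 85.3571 lb.
Total product = 85.3571 × 112.2 = 9577.071 lb.

9577.07 lb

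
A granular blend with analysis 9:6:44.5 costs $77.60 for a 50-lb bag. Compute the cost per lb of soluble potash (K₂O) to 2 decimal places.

$3.49 per lb K₂O

K₂O in bag = 50 × 44.5% = 22.25 lb.
Cost per lb K₂O = $77.60 / 22.25 = $3.4876.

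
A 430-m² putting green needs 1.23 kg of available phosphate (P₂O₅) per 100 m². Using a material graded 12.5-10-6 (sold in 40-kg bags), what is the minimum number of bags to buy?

2 bags

Product per 100 m² = 1.23 / 10% = 12.3 kg.
Total product = 12.3 × 430 / 100 = 52.89 kg.
Bags = ⌈52.89 / 40⌉ = 2.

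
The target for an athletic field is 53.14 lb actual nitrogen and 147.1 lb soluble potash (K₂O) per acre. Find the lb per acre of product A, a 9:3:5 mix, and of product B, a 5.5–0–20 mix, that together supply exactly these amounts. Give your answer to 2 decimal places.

With a, b = lb per acre of product A and product B:
N: 0.09·a + 0.055·b = 53.14
K₂O: 0.05·a + 0.2·b = 147.1
Eliminate b: (row1) − 0.055/0.2·(row2) → 0.07625·a = 12.6875, so a = 166.393.
Then b = (147.1 − 0.05·166.393) / 0.2 = 693.902.

166.39 lb product A, 693.90 lb product B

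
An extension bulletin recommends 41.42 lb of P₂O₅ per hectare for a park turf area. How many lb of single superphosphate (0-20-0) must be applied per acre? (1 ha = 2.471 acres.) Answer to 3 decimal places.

83.812 lb of product per acre

Product per hectare = 41.42 / 20% = 207.1 lb.
Convert to per acre: 207.1 × 0.404694 = 83.8122 lb.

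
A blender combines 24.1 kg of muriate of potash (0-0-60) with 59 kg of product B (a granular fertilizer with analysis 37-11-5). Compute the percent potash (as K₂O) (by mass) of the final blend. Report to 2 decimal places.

Total mass = 24.1 + 59 = 83.1 kg.
K₂O mass = 60%×24.1 + 5%×59 = 17.41 kg.
% K₂O = 17.41 / 83.1 = 20.9507%.

20.95% K₂O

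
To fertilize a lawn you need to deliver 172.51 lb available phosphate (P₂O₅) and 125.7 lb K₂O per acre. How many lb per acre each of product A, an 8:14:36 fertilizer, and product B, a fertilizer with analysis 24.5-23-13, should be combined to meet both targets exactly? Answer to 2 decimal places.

100.38 lb product A, 688.94 lb product B

Per-acre balance (a = product A, b = product B):
P₂O₅: 0.14·a + 0.23·b = 172.51
K₂O: 0.36·a + 0.13·b = 125.7
From row1: a = (172.51 − 0.23·b) / 0.14.
Into row2: 0.36·(172.51 − 0.23·b)/0.14 + 0.13·b = 125.7 → b = 688.941, a = 100.382.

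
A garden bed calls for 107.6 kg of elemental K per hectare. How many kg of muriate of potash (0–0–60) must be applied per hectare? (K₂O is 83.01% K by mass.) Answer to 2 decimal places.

As K₂O: 107.6 / 0.8301 = 129.623 kg per hectare.
Product per hectare = 129.623 / 60% = 216.038 kg.

216.04 kg of product per hectare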